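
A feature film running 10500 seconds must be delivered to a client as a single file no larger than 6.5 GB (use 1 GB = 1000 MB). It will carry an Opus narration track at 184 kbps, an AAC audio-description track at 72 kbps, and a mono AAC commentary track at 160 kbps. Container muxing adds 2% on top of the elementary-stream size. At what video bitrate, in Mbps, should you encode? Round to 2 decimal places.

4.44 Mbps

Budget: 6.5 GB = 52000.0 Mb.
Stream payload after overhead: 52000.0 / 1.02 = 50980.4 Mb.
Total bitrate budget: 50980.4 Mb / 10500 s = 4.855 Mbps.
Audio total: 184 + 72 + 160 = 416 kbps = 0.416 Mbps.
Video: 4.855 − 0.416 = 4.439 Mbps.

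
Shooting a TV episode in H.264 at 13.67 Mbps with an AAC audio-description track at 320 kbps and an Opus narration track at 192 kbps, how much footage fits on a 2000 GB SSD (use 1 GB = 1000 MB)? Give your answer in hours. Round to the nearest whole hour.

313 hours

Audio total: 320 + 192 = 512 kbps = 0.512 Mbps.
Total bitrate: 13.67 + 0.512 = 14.182 Mbps.
Capacity: 2000 GB = 16,000,000 Mb.
Recording time: 16,000,000 / 14.182 = 1,128,191 s ≈ 313 hours.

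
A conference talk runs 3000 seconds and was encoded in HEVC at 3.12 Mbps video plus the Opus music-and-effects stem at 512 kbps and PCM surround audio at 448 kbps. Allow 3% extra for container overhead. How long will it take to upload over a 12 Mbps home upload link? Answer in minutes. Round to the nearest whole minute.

18 minutes

Audio total: 512 + 448 = 960 kbps = 0.960 Mbps.
Total bitrate: 4.080 Mbps.
File: 4.080 Mbps × 3000 s = 12240.0 Mb.
With 3% container overhead: ×1.03. → 12607.2 Mb.
At 12 Mbps: 12607.2 / 12 = 1050.6 s ≈ 17.5 minutes.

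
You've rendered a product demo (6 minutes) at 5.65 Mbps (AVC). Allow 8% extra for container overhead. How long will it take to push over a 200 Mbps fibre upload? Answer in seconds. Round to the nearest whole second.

11 seconds

6 min = 360 s
File: 5.650 Mbps × 360 s = 2034.0 Mb.
With 8% container overhead: ×1.08. → 2196.7 Mb.
At 200 Mbps: 2196.7 / 200 = 11.0 s ≈ 11 seconds.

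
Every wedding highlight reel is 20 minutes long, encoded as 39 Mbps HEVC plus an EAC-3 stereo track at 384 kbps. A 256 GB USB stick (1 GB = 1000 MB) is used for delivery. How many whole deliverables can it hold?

43

20 min = 1200 s
Audio: 384 kbps = 0.384 Mbps.
Total bitrate: 39.384 Mbps.
Per item: 39.384 Mbps × 1200 s = 47,261 Mb = 5,908 MB.
Capacity: 256 GB = 2,048,000 Mb; 43.33 items → 43 complete.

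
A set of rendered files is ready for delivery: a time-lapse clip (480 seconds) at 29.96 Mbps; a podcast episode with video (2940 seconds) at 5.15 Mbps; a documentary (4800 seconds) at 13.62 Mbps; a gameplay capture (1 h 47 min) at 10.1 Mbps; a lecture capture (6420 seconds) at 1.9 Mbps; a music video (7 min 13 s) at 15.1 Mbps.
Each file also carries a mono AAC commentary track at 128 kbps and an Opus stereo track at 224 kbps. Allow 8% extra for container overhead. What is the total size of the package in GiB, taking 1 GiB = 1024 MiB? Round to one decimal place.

Audio total: 128 + 224 = 352 kbps = 0.352 Mbps.
time-lapse clip: 30.312 Mbps × 480 s × 1.08 = 15713.7 Mb
podcast episode with video: 5.502 Mbps × 2940 s × 1.08 = 17470.0 Mb
documentary: 13.972 Mbps × 4800 s × 1.08 = 72430.8 Mb
gameplay capture: 10.452 Mbps × 6420 s × 1.08 = 72470.0 Mb
lecture capture: 2.252 Mbps × 6420 s × 1.08 = 15614.5 Mb
music video: 15.452 Mbps × 433 s × 1.08 = 7226.0 Mb
Total: 200925.0 Mb = 25115.6 MB.
= 23.39 GiB.

23.4 GiB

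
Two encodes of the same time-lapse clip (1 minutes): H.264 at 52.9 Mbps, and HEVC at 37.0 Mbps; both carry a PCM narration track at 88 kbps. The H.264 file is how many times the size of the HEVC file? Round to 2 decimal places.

Audio: 88 kbps = 0.088 Mbps.
H.264: 52.988 Mbps × 60 s = 3179.3 Mb = 397.410 MB.
HEVC: 37.088 Mbps × 60 s = 2225.3 Mb = 278.160 MB.
Ratio: 397.410 / 278.160 = 1.429.

1.43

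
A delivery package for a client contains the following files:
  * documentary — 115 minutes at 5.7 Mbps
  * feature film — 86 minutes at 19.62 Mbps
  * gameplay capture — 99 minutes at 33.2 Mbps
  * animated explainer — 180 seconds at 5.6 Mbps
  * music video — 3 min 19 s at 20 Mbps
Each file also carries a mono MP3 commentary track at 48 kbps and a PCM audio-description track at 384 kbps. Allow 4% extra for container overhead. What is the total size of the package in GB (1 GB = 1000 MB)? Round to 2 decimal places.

45.59 GB

Audio total: 48 + 384 = 432 kbps = 0.432 Mbps.
documentary: 6.132 Mbps × 6900 s × 1.04 = 44003.2 Mb
feature film: 20.052 Mbps × 5160 s × 1.04 = 107607.1 Mb
gameplay capture: 33.632 Mbps × 5940 s × 1.04 = 207765.0 Mb
animated explainer: 6.032 Mbps × 180 s × 1.04 = 1129.2 Mb
music video: 20.432 Mbps × 199 s × 1.04 = 4228.6 Mb
Total: 364733.1 Mb = 45591.6 MB.
= 45.59 GB.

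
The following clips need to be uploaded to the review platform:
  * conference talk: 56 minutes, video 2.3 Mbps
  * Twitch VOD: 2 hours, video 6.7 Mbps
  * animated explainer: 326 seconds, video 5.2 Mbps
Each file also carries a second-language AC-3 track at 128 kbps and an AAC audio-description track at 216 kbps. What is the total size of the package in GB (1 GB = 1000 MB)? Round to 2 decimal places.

Audio total: 128 + 216 = 344 kbps = 0.344 Mbps.
conference talk: 2.644 Mbps × 3360 s = 8883.8 Mb
Twitch VOD: 7.044 Mbps × 7200 s = 50716.8 Mb
animated explainer: 5.544 Mbps × 326 s = 1807.3 Mb
Total: 61408.0 Mb = 7676.0 MB.
= 7.676 GB.

7.68 GB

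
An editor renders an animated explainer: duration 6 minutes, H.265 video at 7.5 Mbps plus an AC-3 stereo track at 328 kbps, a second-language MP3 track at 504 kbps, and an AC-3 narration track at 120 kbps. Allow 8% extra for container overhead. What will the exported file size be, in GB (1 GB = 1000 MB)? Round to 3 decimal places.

6 min = 360 s
Audio total: 328 + 504 + 120 = 952 kbps = 0.952 Mbps.
Total bitrate: 7.5 + 0.952 = 8.452 Mbps.
Stream data: 8.452 Mbps × 360 s = 3042.7 Mb.
With 8% container overhead: ×1.08.
3,286 Mb ÷ 8 = 410.8 MB → 0.4108 GB.

0.411 GB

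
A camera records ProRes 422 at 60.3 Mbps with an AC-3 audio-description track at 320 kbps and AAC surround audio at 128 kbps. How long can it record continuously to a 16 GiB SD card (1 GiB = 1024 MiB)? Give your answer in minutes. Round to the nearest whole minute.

Audio total: 320 + 128 = 448 kbps = 0.448 Mbps.
Total bitrate: 60.3 + 0.448 = 60.748 Mbps.
Capacity: 16 GiB = 137,439 Mb.
Recording time: 137,439 / 60.748 = 2,262 s ≈ 37.7 minutes.

38 minutes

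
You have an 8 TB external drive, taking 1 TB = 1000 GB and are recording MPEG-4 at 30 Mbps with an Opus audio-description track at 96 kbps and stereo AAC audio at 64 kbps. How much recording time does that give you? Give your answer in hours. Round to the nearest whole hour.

589 hours

Audio total: 96 + 64 = 160 kbps = 0.160 Mbps.
Total bitrate: 30 + 0.160 = 30.160 Mbps.
Capacity: 8 TB = 64,000,000 Mb.
Recording time: 64,000,000 / 30.160 = 2,122,016 s ≈ 589 hours.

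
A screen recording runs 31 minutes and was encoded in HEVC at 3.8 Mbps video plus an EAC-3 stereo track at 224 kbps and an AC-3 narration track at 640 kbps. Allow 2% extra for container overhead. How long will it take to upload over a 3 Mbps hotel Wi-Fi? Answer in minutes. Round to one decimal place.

49.2 minutes

31 min = 1860 s
Audio total: 224 + 640 = 864 kbps = 0.864 Mbps.
Total bitrate: 4.664 Mbps.
File: 4.664 Mbps × 1860 s = 8675.0 Mb.
With 2% container overhead: ×1.02. → 8848.5 Mb.
At 3 Mbps: 8848.5 / 3 = 2949.5 s ≈ 49.2 minutes.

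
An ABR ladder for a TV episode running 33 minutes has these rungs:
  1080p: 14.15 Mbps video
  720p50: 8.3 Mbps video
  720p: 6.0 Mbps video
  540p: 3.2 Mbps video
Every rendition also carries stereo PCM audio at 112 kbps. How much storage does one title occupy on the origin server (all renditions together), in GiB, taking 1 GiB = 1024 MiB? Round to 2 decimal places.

33 min = 1980 s
Audio: 112 kbps = 0.112 Mbps.
Sum of rendition bitrates: (14.15+0.112) + (8.3+0.112) + (6.0+0.112) + (3.2+0.112) = 32.098 Mbps.
× 1980 s = 63,554 Mb = 7,944 MB = 7.399 GiB.

7.40 GiB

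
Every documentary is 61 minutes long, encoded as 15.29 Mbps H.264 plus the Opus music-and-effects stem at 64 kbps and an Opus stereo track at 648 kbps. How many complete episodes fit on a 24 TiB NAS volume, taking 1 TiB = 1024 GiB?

3604

61 min = 3660 s
Audio total: 64 + 648 = 712 kbps = 0.712 Mbps.
Total bitrate: 16.002 Mbps.
Per item: 16.002 Mbps × 3660 s = 58,567 Mb = 7,321 MB.
Capacity: 24 TiB = 211,106,233 Mb; 3604.51 items → 3604 complete.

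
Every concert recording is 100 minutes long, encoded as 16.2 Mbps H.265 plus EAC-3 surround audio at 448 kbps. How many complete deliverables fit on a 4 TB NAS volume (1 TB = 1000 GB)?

100 min = 6000 s
Audio: 448 kbps = 0.448 Mbps.
Total bitrate: 16.648 Mbps.
Per item: 16.648 Mbps × 6000 s = 99,888 Mb = 12,486 MB.
Capacity: 4 TB = 32,000,000 Mb; 320.36 items → 320 complete.

320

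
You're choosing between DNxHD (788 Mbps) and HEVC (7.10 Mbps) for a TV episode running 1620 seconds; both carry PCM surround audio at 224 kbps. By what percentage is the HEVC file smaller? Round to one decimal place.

99.1%

Audio: 224 kbps = 0.224 Mbps.
DNxHD: 788.224 Mbps × 1620 s = 1276922.9 Mb = 159.615 GB.
HEVC: 7.324 Mbps × 1620 s = 11864.9 Mb = 1.483 GB.
Reduction: (1 − 1.483/159.615) × 100 = 99.07%.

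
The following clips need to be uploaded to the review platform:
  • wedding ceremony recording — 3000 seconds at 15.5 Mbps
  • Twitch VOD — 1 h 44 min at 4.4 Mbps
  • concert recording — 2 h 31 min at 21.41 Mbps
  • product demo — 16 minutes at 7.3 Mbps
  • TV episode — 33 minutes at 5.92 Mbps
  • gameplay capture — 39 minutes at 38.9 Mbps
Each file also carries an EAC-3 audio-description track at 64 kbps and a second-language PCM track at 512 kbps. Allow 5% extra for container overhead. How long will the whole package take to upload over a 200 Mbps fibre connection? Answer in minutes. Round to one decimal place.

Audio total: 64 + 512 = 576 kbps = 0.576 Mbps.
wedding ceremony recording: 16.076 Mbps × 3000 s × 1.05 = 50639.4 Mb
Twitch VOD: 4.976 Mbps × 6240 s × 1.05 = 32602.8 Mb
concert recording: 21.986 Mbps × 9060 s × 1.05 = 209152.8 Mb
product demo: 7.876 Mbps × 960 s × 1.05 = 7939.0 Mb
TV episode: 6.496 Mbps × 1980 s × 1.05 = 13505.2 Mb
gameplay capture: 39.476 Mbps × 2340 s × 1.05 = 96992.5 Mb
Total: 410831.7 Mb = 51354.0 MB.
At 200 Mbps: 410831.7 / 200 = 2054 s ≈ 34.2 minutes.

34.2 minutes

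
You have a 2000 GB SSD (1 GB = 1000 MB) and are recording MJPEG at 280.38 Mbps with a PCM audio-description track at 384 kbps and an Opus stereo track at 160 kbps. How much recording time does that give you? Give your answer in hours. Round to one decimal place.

15.8 hours

Audio total: 384 + 160 = 544 kbps = 0.544 Mbps.
Total bitrate: 280.38 + 0.544 = 280.924 Mbps.
Capacity: 2000 GB = 16,000,000 Mb.
Recording time: 16,000,000 / 280.924 = 56,955 s ≈ 15.8 hours.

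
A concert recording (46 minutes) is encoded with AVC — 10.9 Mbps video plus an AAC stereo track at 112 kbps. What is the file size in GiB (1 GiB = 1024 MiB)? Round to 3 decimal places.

46 min = 2760 s
Audio: 112 kbps = 0.112 Mbps.
Total bitrate: 10.9 + 0.112 = 11.012 Mbps.
Stream data: 11.012 Mbps × 2760 s = 30393.1 Mb.
30,393 Mb = 3,799,140,000 bytes ÷ 1,073,741,824 = 3.538 GiB.

3.538 GiB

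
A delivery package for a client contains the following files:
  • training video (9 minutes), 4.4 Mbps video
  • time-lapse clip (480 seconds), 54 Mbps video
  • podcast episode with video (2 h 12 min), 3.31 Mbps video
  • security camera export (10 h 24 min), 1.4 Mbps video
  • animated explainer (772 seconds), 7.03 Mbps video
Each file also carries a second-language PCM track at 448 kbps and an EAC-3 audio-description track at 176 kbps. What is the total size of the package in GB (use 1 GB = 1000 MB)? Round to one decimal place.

17.7 GB

Audio total: 448 + 176 = 624 kbps = 0.624 Mbps.
training video: 5.024 Mbps × 540 s = 2713.0 Mb
time-lapse clip: 54.624 Mbps × 480 s = 26219.5 Mb
podcast episode with video: 3.934 Mbps × 7920 s = 31157.3 Mb
security camera export: 2.024 Mbps × 37440 s = 75778.6 Mb
animated explainer: 7.654 Mbps × 772 s = 5908.9 Mb
Total: 141777.2 Mb = 17722.2 MB.
= 17.72 GB.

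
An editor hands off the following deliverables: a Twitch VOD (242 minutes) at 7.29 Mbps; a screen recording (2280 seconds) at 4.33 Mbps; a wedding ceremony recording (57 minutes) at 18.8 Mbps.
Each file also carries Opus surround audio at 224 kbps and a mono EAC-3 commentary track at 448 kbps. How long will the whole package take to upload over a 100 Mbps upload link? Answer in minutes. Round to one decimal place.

32.3 minutes

Audio total: 224 + 448 = 672 kbps = 0.672 Mbps.
Twitch VOD: 7.962 Mbps × 14520 s = 115608.2 Mb
screen recording: 5.002 Mbps × 2280 s = 11404.6 Mb
wedding ceremony recording: 19.472 Mbps × 3420 s = 66594.2 Mb
Total: 193607.0 Mb = 24200.9 MB.
At 100 Mbps: 193607.0 / 100 = 1936 s ≈ 32.3 minutes.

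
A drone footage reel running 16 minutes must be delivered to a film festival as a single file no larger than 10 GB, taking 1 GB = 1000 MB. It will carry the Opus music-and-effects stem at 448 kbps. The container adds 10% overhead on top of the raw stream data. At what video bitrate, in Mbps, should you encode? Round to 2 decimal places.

75.31 Mbps

Budget: 10 GB = 80000.0 Mb.
Stream payload after overhead: 80000.0 / 1.10 = 72727.3 Mb.
16 min = 960 s
Total bitrate budget: 72727.3 Mb / 960 s = 75.758 Mbps.
Audio: 448 kbps = 0.448 Mbps.
Video: 75.758 − 0.448 = 75.310 Mbps.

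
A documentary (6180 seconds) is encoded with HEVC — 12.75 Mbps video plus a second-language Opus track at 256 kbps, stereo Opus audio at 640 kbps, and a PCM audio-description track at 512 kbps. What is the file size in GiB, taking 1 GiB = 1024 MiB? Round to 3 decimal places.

Audio total: 256 + 640 + 512 = 1408 kbps = 1.408 Mbps.
Total bitrate: 12.75 + 1.408 = 14.158 Mbps.
Stream data: 14.158 Mbps × 6180 s = 87496.4 Mb.
87,496 Mb = 10,937,055,000 bytes ÷ 1,073,741,824 = 10.19 GiB.

10.186 GiB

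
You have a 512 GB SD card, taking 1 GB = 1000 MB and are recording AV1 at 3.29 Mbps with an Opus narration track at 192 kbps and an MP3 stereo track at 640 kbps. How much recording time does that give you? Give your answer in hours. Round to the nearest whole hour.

276 hours

Audio total: 192 + 640 = 832 kbps = 0.832 Mbps.
Total bitrate: 3.29 + 0.832 = 4.122 Mbps.
Capacity: 512 GB = 4,096,000 Mb.
Recording time: 4,096,000 / 4.122 = 993,692 s ≈ 276 hours.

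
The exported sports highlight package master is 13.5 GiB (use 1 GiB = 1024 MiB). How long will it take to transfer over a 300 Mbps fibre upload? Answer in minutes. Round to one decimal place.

6.4 minutes

File: 13.5 GiB = 115964.1 Mb.
At 300 Mbps: 115964.1 / 300 = 386.5 s ≈ 6.44 minutes.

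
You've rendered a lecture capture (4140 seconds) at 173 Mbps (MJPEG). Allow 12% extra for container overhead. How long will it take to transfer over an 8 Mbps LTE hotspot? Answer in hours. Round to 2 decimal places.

File: 173.000 Mbps × 4140 s = 716220.0 Mb.
With 12% container overhead: ×1.12. → 802166.4 Mb.
At 8 Mbps: 802166.4 / 8 = 100270.8 s ≈ 27.9 hours.

27.85 hours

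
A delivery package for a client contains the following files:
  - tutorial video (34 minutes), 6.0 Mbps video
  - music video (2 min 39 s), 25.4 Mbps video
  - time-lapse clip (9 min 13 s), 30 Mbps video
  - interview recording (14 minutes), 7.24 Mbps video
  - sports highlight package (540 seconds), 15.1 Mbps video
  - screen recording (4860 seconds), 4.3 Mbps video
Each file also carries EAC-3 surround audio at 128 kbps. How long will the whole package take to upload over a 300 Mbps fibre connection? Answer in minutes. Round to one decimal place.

Audio: 128 kbps = 0.128 Mbps.
tutorial video: 6.128 Mbps × 2040 s = 12501.1 Mb
music video: 25.528 Mbps × 159 s = 4059.0 Mb
time-lapse clip: 30.128 Mbps × 553 s = 16660.8 Mb
interview recording: 7.368 Mbps × 840 s = 6189.1 Mb
sports highlight package: 15.228 Mbps × 540 s = 8223.1 Mb
screen recording: 4.428 Mbps × 4860 s = 21520.1 Mb
Total: 69153.2 Mb = 8644.1 MB.
At 300 Mbps: 69153.2 / 300 = 231 s ≈ 3.84 minutes.

3.8 minutes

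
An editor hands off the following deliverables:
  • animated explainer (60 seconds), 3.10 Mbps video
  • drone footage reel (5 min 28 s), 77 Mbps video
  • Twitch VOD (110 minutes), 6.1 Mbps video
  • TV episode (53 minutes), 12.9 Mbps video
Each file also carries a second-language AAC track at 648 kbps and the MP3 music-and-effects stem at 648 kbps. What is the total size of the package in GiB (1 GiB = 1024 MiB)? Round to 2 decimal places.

13.96 GiB

Audio total: 648 + 648 = 1296 kbps = 1.296 Mbps.
animated explainer: 4.396 Mbps × 60 s = 263.8 Mb
drone footage reel: 78.296 Mbps × 328 s = 25681.1 Mb
Twitch VOD: 7.396 Mbps × 6600 s = 48813.6 Mb
TV episode: 14.196 Mbps × 3180 s = 45143.3 Mb
Total: 119901.7 Mb = 14987.7 MB.
= 13.96 GiB.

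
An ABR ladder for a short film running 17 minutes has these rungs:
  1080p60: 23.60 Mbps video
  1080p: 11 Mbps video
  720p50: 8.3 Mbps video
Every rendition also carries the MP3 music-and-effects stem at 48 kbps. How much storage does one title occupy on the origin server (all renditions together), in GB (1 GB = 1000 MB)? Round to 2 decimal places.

5.49 GB

17 min = 1020 s
Audio: 48 kbps = 0.048 Mbps.
Sum of rendition bitrates: (23.60+0.048) + (11+0.048) + (8.3+0.048) = 43.044 Mbps.
× 1020 s = 43,905 Mb = 5,488 MB = 5.488 GB.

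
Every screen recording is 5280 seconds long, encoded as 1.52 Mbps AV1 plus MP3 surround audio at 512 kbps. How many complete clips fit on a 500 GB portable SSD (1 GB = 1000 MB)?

Audio: 512 kbps = 0.512 Mbps.
Total bitrate: 2.032 Mbps.
Per item: 2.032 Mbps × 5280 s = 10,729 Mb = 1,341 MB.
Capacity: 500 GB = 4,000,000 Mb; 372.82 items → 372 complete.

372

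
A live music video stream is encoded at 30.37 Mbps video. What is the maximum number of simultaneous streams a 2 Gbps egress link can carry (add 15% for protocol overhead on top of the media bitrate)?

On the wire with 15% overhead: 34.925 Mbps.
2 Gbps = 2,000 Mbps; 2,000 / 34.925 = 57.26 → 57 viewers.

57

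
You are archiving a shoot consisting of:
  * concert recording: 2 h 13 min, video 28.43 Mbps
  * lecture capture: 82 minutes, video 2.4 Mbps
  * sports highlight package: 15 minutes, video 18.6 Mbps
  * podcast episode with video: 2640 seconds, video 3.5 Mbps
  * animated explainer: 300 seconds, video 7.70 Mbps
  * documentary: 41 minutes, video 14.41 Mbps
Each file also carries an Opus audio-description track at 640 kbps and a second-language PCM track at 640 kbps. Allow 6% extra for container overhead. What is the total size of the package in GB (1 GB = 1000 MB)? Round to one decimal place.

Audio total: 640 + 640 = 1280 kbps = 1.280 Mbps.
concert recording: 29.710 Mbps × 7980 s × 1.06 = 251310.9 Mb
lecture capture: 3.680 Mbps × 4920 s × 1.06 = 19191.9 Mb
sports highlight package: 19.880 Mbps × 900 s × 1.06 = 18965.5 Mb
podcast episode with video: 4.780 Mbps × 2640 s × 1.06 = 13376.4 Mb
animated explainer: 8.980 Mbps × 300 s × 1.06 = 2855.6 Mb
documentary: 15.690 Mbps × 2460 s × 1.06 = 40913.2 Mb
Total: 346613.6 Mb = 43326.7 MB.
= 43.33 GB.

43.3 GB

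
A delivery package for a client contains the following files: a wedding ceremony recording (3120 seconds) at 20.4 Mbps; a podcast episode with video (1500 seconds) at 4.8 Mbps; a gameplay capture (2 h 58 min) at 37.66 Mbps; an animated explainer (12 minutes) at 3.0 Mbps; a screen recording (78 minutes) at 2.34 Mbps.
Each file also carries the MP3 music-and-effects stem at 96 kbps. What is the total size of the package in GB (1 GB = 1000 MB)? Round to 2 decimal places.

61.02 GB

Audio: 96 kbps = 0.096 Mbps.
wedding ceremony recording: 20.496 Mbps × 3120 s = 63947.5 Mb
podcast episode with video: 4.896 Mbps × 1500 s = 7344.0 Mb
gameplay capture: 37.756 Mbps × 10680 s = 403234.1 Mb
animated explainer: 3.096 Mbps × 720 s = 2229.1 Mb
screen recording: 2.436 Mbps × 4680 s = 11400.5 Mb
Total: 488155.2 Mb = 61019.4 MB.
= 61.02 GB.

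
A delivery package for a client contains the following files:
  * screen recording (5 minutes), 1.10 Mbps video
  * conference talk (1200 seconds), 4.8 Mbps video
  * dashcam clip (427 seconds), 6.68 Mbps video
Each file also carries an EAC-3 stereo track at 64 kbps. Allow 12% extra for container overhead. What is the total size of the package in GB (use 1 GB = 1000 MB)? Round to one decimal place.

Audio: 64 kbps = 0.064 Mbps.
screen recording: 1.164 Mbps × 300 s × 1.12 = 391.1 Mb
conference talk: 4.864 Mbps × 1200 s × 1.12 = 6537.2 Mb
dashcam clip: 6.744 Mbps × 427 s × 1.12 = 3225.3 Mb
Total: 10153.6 Mb = 1269.2 MB.
= 1.269 GB.

1.3 GB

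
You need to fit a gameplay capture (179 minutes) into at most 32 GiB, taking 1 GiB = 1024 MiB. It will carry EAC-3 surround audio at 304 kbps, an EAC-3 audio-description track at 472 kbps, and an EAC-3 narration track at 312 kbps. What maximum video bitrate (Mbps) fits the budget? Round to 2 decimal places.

Budget: 32 GiB = 274877.9 Mb.
179 min = 10740 s
Total bitrate budget: 274877.9 Mb / 10740 s = 25.594 Mbps.
Audio total: 304 + 472 + 312 = 1088 kbps = 1.088 Mbps.
Video: 25.594 − 1.088 = 24.506 Mbps.

24.51 Mbps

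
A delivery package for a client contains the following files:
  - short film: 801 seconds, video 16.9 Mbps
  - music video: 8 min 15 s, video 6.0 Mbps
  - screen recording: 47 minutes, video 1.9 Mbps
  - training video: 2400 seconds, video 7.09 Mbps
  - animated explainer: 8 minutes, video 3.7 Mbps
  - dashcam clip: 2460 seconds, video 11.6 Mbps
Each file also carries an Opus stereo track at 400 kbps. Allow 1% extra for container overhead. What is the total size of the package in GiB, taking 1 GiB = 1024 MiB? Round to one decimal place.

8.6 GiB

Audio: 400 kbps = 0.400 Mbps.
short film: 17.300 Mbps × 801 s × 1.01 = 13995.9 Mb
music video: 6.400 Mbps × 495 s × 1.01 = 3199.7 Mb
screen recording: 2.300 Mbps × 2820 s × 1.01 = 6550.9 Mb
training video: 7.490 Mbps × 2400 s × 1.01 = 18155.8 Mb
animated explainer: 4.100 Mbps × 480 s × 1.01 = 1987.7 Mb
dashcam clip: 12.000 Mbps × 2460 s × 1.01 = 29815.2 Mb
Total: 73705.1 Mb = 9213.1 MB.
= 8.580 GiB.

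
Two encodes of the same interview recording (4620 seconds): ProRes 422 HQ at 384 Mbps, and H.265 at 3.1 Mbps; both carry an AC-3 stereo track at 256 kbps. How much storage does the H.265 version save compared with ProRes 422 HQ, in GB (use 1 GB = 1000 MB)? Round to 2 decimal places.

Audio: 256 kbps = 0.256 Mbps.
ProRes 422 HQ: 384.256 Mbps × 4620 s = 1775262.7 Mb = 221.908 GB.
H.265: 3.356 Mbps × 4620 s = 15504.7 Mb = 1.938 GB.
Saving: 221.908 − 1.938 = 219.970 GB.

219.97 GB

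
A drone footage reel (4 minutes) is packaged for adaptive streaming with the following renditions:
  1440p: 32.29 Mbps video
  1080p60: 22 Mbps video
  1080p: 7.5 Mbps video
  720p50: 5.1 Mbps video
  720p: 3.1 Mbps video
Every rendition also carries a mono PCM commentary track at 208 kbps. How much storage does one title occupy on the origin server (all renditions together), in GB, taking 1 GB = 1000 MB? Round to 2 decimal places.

2.13 GB

4 min = 240 s
Audio: 208 kbps = 0.208 Mbps.
Sum of rendition bitrates: (32.29+0.208) + (22+0.208) + (7.5+0.208) + (5.1+0.208) + (3.1+0.208) = 71.030 Mbps.
× 240 s = 17,047 Mb = 2,131 MB = 2.131 GB.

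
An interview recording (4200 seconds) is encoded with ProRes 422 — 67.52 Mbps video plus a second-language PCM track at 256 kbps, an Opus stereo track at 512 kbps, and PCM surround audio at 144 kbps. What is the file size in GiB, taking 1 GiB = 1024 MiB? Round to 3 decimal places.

Audio total: 256 + 512 + 144 = 912 kbps = 0.912 Mbps.
Total bitrate: 67.52 + 0.912 = 68.432 Mbps.
Stream data: 68.432 Mbps × 4200 s = 287414.4 Mb.
287,414 Mb = 35,926,800,000 bytes ÷ 1,073,741,824 = 33.46 GiB.

33.459 GiB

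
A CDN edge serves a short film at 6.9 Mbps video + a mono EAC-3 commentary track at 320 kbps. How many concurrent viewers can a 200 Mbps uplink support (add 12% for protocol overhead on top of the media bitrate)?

Audio: 320 kbps = 0.320 Mbps.
Per-viewer media rate: 7.220 Mbps.
On the wire with 12% overhead: 8.086 Mbps.
200 Mbps = 200.0 Mbps; 200.0 / 8.086 = 24.73 → 24 viewers.

24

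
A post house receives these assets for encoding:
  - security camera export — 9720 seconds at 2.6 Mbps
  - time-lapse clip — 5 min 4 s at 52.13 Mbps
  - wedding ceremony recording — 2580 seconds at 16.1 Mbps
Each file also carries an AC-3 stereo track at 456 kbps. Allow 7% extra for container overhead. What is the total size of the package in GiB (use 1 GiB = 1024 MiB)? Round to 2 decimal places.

11.01 GiB

Audio: 456 kbps = 0.456 Mbps.
security camera export: 3.056 Mbps × 9720 s × 1.07 = 31783.6 Mb
time-lapse clip: 52.586 Mbps × 304 s × 1.07 = 17105.2 Mb
wedding ceremony recording: 16.556 Mbps × 2580 s × 1.07 = 45704.5 Mb
Total: 94593.3 Mb = 11824.2 MB.
= 11.01 GiB.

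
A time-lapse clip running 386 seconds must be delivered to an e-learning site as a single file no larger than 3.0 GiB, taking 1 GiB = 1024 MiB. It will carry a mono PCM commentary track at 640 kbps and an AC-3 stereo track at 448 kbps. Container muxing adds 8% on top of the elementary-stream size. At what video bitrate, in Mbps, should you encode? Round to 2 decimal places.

60.73 Mbps

Budget: 3.0 GiB = 25769.8 Mb.
Stream payload after overhead: 25769.8 / 1.08 = 23860.9 Mb.
Total bitrate budget: 23860.9 Mb / 386 s = 61.816 Mbps.
Audio total: 640 + 448 = 1088 kbps = 1.088 Mbps.
Video: 61.816 − 1.088 = 60.728 Mbps.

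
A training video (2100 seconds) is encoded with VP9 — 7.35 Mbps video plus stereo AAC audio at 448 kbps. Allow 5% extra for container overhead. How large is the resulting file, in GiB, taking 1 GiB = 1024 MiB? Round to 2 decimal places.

Audio: 448 kbps = 0.448 Mbps.
Total bitrate: 7.35 + 0.448 = 7.798 Mbps.
Stream data: 7.798 Mbps × 2100 s = 16375.8 Mb.
With 5% container overhead: ×1.05.
17,195 Mb = 2,149,323,750 bytes ÷ 1,073,741,824 = 2.002 GiB.

2.00 GiB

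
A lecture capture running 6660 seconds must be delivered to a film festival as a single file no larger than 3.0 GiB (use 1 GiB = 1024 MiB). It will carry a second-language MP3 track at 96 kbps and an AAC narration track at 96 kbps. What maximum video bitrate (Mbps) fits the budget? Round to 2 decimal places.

3.68 Mbps

Budget: 3.0 GiB = 25769.8 Mb.
Total bitrate budget: 25769.8 Mb / 6660 s = 3.869 Mbps.
Audio total: 96 + 96 = 192 kbps = 0.192 Mbps.
Video: 3.869 − 0.192 = 3.677 Mbps.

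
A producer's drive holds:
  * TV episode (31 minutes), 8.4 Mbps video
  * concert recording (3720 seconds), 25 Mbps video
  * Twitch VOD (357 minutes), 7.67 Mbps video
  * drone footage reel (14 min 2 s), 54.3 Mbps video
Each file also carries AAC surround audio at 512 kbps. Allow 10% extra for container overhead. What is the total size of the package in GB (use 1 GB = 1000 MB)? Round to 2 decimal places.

45.77 GB

Audio: 512 kbps = 0.512 Mbps.
TV episode: 8.912 Mbps × 1860 s × 1.10 = 18234.0 Mb
concert recording: 25.512 Mbps × 3720 s × 1.10 = 104395.1 Mb
Twitch VOD: 8.182 Mbps × 21420 s × 1.10 = 192784.3 Mb
drone footage reel: 54.812 Mbps × 842 s × 1.10 = 50766.9 Mb
Total: 366180.2 Mb = 45772.5 MB.
= 45.77 GB.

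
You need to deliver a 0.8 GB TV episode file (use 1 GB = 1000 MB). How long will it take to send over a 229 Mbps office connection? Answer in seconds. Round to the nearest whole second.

File: 0.8 GB = 6400.0 Mb.
At 229 Mbps: 6400.0 / 229 = 27.9 s ≈ 27.9 seconds.

28 seconds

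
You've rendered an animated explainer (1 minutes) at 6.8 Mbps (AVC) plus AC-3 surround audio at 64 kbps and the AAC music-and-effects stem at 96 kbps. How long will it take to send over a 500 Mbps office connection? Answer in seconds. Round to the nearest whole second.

Audio total: 64 + 96 = 160 kbps = 0.160 Mbps.
Total bitrate: 6.960 Mbps.
File: 6.960 Mbps × 60 s = 417.6 Mb.
At 500 Mbps: 417.6 / 500 = 0.8 s ≈ 0.835 seconds.

1 seconds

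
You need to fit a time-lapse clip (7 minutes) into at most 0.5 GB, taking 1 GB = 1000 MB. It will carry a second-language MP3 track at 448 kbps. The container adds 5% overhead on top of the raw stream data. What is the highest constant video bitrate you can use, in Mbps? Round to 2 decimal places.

8.62 Mbps

Budget: 0.5 GB = 4000.0 Mb.
Stream payload after overhead: 4000.0 / 1.05 = 3809.5 Mb.
7 min = 420 s
Total bitrate budget: 3809.5 Mb / 420 s = 9.070 Mbps.
Audio: 448 kbps = 0.448 Mbps.
Video: 9.070 − 0.448 = 8.622 Mbps.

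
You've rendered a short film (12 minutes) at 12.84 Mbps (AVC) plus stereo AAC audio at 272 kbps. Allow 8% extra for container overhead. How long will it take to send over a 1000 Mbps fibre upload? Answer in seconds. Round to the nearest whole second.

10 seconds

12 min = 720 s
Audio: 272 kbps = 0.272 Mbps.
Total bitrate: 13.112 Mbps.
File: 13.112 Mbps × 720 s = 9440.6 Mb.
With 8% container overhead: ×1.08. → 10195.9 Mb.
At 1000 Mbps: 10195.9 / 1000 = 10.2 s ≈ 10.2 seconds.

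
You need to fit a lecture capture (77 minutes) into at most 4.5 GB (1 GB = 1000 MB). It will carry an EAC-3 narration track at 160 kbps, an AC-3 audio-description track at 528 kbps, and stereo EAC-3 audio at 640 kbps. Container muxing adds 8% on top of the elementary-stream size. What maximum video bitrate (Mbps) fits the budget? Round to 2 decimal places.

Budget: 4.5 GB = 36000.0 Mb.
Stream payload after overhead: 36000.0 / 1.08 = 33333.3 Mb.
77 min = 4620 s
Total bitrate budget: 33333.3 Mb / 4620 s = 7.215 Mbps.
Audio total: 160 + 528 + 640 = 1328 kbps = 1.328 Mbps.
Video: 7.215 − 1.328 = 5.887 Mbps.

5.89 Mbps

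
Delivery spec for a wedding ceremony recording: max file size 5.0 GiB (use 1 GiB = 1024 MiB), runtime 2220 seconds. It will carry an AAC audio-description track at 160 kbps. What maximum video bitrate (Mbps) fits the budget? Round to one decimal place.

Budget: 5.0 GiB = 42949.7 Mb.
Total bitrate budget: 42949.7 Mb / 2220 s = 19.347 Mbps.
Audio: 160 kbps = 0.160 Mbps.
Video: 19.347 − 0.160 = 19.187 Mbps.

19.2 Mbps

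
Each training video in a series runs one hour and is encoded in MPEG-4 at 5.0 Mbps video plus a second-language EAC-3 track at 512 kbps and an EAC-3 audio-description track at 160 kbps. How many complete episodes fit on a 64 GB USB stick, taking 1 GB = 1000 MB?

25

1 h = 3600 s
Audio total: 512 + 160 = 672 kbps = 0.672 Mbps.
Total bitrate: 5.672 Mbps.
Per item: 5.672 Mbps × 3600 s = 20,419 Mb = 2,552 MB.
Capacity: 64 GB = 512,000 Mb; 25.07 items → 25 complete.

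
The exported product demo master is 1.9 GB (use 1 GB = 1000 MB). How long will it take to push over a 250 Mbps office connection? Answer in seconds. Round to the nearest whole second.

61 seconds

File: 1.9 GB = 15200.0 Mb.
At 250 Mbps: 15200.0 / 250 = 60.8 s ≈ 60.8 seconds.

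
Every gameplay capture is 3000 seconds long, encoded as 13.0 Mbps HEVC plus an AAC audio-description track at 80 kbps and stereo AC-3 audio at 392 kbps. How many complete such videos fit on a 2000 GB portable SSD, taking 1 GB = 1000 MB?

Audio total: 80 + 392 = 472 kbps = 0.472 Mbps.
Total bitrate: 13.472 Mbps.
Per item: 13.472 Mbps × 3000 s = 40,416 Mb = 5,052 MB.
Capacity: 2000 GB = 16,000,000 Mb; 395.88 items → 395 complete.

395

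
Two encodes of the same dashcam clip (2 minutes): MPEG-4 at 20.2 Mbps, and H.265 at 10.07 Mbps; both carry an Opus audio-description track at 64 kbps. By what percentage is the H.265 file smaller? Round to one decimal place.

2 min = 120 s
Audio: 64 kbps = 0.064 Mbps.
MPEG-4: 20.264 Mbps × 120 s = 2431.7 Mb = 303.960 MB.
H.265: 10.134 Mbps × 120 s = 1216.1 Mb = 152.010 MB.
Reduction: (1 − 152.010/303.960) × 100 = 49.99%.

50.0%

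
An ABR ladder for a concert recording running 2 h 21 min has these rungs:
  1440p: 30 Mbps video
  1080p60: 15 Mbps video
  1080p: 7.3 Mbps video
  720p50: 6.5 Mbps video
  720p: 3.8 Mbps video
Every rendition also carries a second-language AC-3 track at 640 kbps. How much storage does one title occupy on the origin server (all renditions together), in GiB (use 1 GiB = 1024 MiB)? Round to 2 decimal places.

2 h 21 min = 141 min = 8460 s
Audio: 640 kbps = 0.640 Mbps.
Sum of rendition bitrates: (30+0.640) + (15+0.640) + (7.3+0.640) + (6.5+0.640) + (3.8+0.640) = 65.800 Mbps.
× 8460 s = 556,668 Mb = 69,584 MB = 64.80 GiB.

64.80 GiB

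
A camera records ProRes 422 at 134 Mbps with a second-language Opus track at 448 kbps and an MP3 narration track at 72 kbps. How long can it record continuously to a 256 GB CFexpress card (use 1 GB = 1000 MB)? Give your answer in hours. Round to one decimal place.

4.2 hours

Audio total: 448 + 72 = 520 kbps = 0.520 Mbps.
Total bitrate: 134 + 0.520 = 134.520 Mbps.
Capacity: 256 GB = 2,048,000 Mb.
Recording time: 2,048,000 / 134.520 = 15,225 s ≈ 4.23 hours.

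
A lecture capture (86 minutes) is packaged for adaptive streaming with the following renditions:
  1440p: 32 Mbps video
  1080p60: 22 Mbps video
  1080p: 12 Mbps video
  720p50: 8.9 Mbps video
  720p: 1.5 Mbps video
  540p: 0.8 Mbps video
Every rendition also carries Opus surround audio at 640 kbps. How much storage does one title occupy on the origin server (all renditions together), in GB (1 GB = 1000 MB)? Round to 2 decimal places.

86 min = 5160 s
Audio: 640 kbps = 0.640 Mbps.
Sum of rendition bitrates: (32+0.640) + (22+0.640) + (12+0.640) + (8.9+0.640) + (1.5+0.640) + (0.8+0.640) = 81.040 Mbps.
× 5160 s = 418,166 Mb = 52,271 MB = 52.27 GB.

52.27 GB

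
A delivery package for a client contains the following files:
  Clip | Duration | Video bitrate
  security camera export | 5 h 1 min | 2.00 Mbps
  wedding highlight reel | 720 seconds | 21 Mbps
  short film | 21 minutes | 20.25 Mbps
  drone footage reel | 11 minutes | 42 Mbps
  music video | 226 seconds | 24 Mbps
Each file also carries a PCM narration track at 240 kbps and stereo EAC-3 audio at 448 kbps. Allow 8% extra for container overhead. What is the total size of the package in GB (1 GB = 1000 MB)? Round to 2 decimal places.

Audio total: 240 + 448 = 688 kbps = 0.688 Mbps.
security camera export: 2.688 Mbps × 18060 s × 1.08 = 52428.9 Mb
wedding highlight reel: 21.688 Mbps × 720 s × 1.08 = 16864.6 Mb
short film: 20.938 Mbps × 1260 s × 1.08 = 28492.4 Mb
drone footage reel: 42.688 Mbps × 660 s × 1.08 = 30428.0 Mb
music video: 24.688 Mbps × 226 s × 1.08 = 6025.8 Mb
Total: 134239.8 Mb = 16780.0 MB.
= 16.78 GB.

16.78 GB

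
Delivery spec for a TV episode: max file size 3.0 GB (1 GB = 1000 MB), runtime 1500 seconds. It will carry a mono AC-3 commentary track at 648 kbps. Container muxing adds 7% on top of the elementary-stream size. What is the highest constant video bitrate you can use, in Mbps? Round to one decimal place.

Budget: 3.0 GB = 24000.0 Mb.
Stream payload after overhead: 24000.0 / 1.07 = 22429.9 Mb.
Total bitrate budget: 22429.9 Mb / 1500 s = 14.953 Mbps.
Audio: 648 kbps = 0.648 Mbps.
Video: 14.953 − 0.648 = 14.305 Mbps.

14.3 Mbps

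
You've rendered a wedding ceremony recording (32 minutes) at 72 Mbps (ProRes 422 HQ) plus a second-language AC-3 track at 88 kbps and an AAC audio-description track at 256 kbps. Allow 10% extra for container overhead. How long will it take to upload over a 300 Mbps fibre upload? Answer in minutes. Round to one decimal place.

8.5 minutes

32 min = 1920 s
Audio total: 88 + 256 = 344 kbps = 0.344 Mbps.
Total bitrate: 72.344 Mbps.
File: 72.344 Mbps × 1920 s = 138900.5 Mb.
With 10% container overhead: ×1.10. → 152790.5 Mb.
At 300 Mbps: 152790.5 / 300 = 509.3 s ≈ 8.49 minutes.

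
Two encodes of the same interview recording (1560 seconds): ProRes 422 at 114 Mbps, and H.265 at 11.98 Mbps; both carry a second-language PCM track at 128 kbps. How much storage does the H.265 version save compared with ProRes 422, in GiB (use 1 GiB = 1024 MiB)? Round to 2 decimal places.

18.53 GiB

Audio: 128 kbps = 0.128 Mbps.
ProRes 422: 114.128 Mbps × 1560 s = 178039.7 Mb = 20.727 GiB.
H.265: 12.108 Mbps × 1560 s = 18888.5 Mb = 2.199 GiB.
Saving: 20.727 − 2.199 = 18.528 GiB.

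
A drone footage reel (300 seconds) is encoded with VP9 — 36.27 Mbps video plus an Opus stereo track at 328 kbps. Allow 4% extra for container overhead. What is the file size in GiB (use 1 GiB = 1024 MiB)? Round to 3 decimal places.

1.329 GiB

Audio: 328 kbps = 0.328 Mbps.
Total bitrate: 36.27 + 0.328 = 36.598 Mbps.
Stream data: 36.598 Mbps × 300 s = 10979.4 Mb.
With 4% container overhead: ×1.04.
11,419 Mb = 1,427,322,000 bytes ÷ 1,073,741,824 = 1.329 GiB.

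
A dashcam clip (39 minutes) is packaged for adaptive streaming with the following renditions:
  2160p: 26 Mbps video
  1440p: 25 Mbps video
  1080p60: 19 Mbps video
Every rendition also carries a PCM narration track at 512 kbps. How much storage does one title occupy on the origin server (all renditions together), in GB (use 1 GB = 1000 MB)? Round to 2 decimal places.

39 min = 2340 s
Audio: 512 kbps = 0.512 Mbps.
Sum of rendition bitrates: (26+0.512) + (25+0.512) + (19+0.512) = 71.536 Mbps.
× 2340 s = 167,394 Mb = 20,924 MB = 20.92 GB.

20.92 GB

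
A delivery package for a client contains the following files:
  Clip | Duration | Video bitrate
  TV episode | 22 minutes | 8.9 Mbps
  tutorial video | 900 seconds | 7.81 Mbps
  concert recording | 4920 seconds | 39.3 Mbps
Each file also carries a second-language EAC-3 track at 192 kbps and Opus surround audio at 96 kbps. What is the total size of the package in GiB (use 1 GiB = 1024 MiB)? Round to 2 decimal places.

24.93 GiB

Audio total: 192 + 96 = 288 kbps = 0.288 Mbps.
TV episode: 9.188 Mbps × 1320 s = 12128.2 Mb
tutorial video: 8.098 Mbps × 900 s = 7288.2 Mb
concert recording: 39.588 Mbps × 4920 s = 194773.0 Mb
Total: 214189.3 Mb = 26773.7 MB.
= 24.93 GiB.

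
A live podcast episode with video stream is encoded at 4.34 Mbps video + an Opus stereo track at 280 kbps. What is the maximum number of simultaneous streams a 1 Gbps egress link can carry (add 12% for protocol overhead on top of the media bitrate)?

193

Audio: 280 kbps = 0.280 Mbps.
Per-viewer media rate: 4.620 Mbps.
On the wire with 12% overhead: 5.174 Mbps.
1 Gbps = 1,000 Mbps; 1,000 / 5.174 = 193.26 → 193 viewers.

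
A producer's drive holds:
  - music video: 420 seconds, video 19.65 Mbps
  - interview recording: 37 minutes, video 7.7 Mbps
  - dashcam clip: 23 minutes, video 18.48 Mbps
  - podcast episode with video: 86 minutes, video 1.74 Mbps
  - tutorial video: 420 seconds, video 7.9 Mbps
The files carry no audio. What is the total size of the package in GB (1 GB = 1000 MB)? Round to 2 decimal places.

music video: 19.650 Mbps × 420 s = 8253.0 Mb
interview recording: 7.700 Mbps × 2220 s = 17094.0 Mb
dashcam clip: 18.480 Mbps × 1380 s = 25502.4 Mb
podcast episode with video: 1.740 Mbps × 5160 s = 8978.4 Mb
tutorial video: 7.900 Mbps × 420 s = 3318.0 Mb
Total: 63145.8 Mb = 7893.2 MB.
= 7.893 GB.

7.89 GB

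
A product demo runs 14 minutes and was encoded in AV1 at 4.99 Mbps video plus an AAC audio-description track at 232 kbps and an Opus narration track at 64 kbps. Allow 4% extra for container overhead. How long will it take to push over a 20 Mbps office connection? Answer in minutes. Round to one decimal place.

14 min = 840 s
Audio total: 232 + 64 = 296 kbps = 0.296 Mbps.
Total bitrate: 5.286 Mbps.
File: 5.286 Mbps × 840 s = 4440.2 Mb.
With 4% container overhead: ×1.04. → 4617.8 Mb.
At 20 Mbps: 4617.8 / 20 = 230.9 s ≈ 3.85 minutes.

3.8 minutes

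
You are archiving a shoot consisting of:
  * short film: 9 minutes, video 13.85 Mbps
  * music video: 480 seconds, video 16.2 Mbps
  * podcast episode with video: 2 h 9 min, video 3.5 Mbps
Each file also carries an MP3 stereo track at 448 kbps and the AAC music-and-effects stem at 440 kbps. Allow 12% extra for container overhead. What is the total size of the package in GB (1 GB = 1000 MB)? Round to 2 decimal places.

Audio total: 448 + 440 = 888 kbps = 0.888 Mbps.
short film: 14.738 Mbps × 540 s × 1.12 = 8913.5 Mb
music video: 17.088 Mbps × 480 s × 1.12 = 9186.5 Mb
podcast episode with video: 4.388 Mbps × 7740 s × 1.12 = 38038.7 Mb
Total: 56138.7 Mb = 7017.3 MB.
= 7.017 GB.

7.02 GB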